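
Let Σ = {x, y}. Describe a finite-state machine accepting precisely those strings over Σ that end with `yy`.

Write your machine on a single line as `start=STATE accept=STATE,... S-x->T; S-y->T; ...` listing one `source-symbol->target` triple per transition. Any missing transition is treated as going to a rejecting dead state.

Let each state record the length of the longest suffix of the input read so far that is also a prefix of `yy`. q1 means the last symbol is `y`; q2 means the last 2 symbols are `yy`. Accept only at q2, where the string currently ends in `yy`.
        x   y  
>  q0   q0  q1 
   q1   q0  q2 
 * q2   q0  q2 
(> = start, * = accepting)

start=q0; accept=q2; q0-x->q0; q0-y->q1; q1-x->q0; q1-y->q2; q2-x->q0; q2-y->q2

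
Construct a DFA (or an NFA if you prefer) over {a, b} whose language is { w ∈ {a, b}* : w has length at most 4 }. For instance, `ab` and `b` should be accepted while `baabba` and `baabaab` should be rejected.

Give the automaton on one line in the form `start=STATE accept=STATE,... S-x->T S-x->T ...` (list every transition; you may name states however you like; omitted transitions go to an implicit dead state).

Count input length up to 5: every symbol moves from s0 toward s5, which means 'more than 4' and absorbs. Accept from {s0, s1, s2, s3, s4}.
        a   b  
>* s0   s1  s1 
 * s1   s2  s2 
 * s2   s3  s3 
 * s3   s4  s4 
 * s4   s5  s5 
   s5   s5  s5 
(> = start, * = accepting)

start=s0 accept=s0,s1,s2,s3,s4 s0-a->s1 s0-b->s1 s1-a->s2 s1-b->s2 s2-a->s3 s2-b->s3 s3-a->s4 s3-b->s4 s4-a->s5 s4-b->s5 s5-a->s5 s5-b->s5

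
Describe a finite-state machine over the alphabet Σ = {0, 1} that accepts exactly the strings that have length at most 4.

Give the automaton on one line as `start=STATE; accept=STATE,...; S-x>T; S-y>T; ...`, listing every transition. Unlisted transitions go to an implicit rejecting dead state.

start=s0; accept=s0,s1,s2,s3,s4; s0-0>s1; s0-1>s1; s1-0>s2; s1-1>s2; s2-0>s3; s2-1>s3; s3-0>s4; s3-1>s4; s4-0>s5; s4-1>s5; s5-0>s5; s5-1>s5

Count input length up to 5: every symbol moves from s0 toward s5, which means 'more than 4' and absorbs. Accept from {s0, s1, s2, s3, s4}.
6 states suffice.
        0   1  
>* s0   s1  s1 
 * s1   s2  s2 
 * s2   s3  s3 
 * s3   s4  s4 
 * s4   s5  s5 
   s5   s5  s5 
(> = start, * = accepting)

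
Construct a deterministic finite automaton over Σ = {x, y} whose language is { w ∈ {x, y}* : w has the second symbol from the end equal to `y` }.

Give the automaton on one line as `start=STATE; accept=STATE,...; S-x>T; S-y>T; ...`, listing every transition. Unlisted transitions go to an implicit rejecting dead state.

start=q0; accept=q5,q6; q0-x>q1; q0-y>q2; q1-x>q3; q1-y>q4; q2-x>q5; q2-y>q6; q3-x>q3; q3-y>q4; q4-x>q5; q4-y>q6; q5-x>q3; q5-y>q4; q6-x>q5; q6-y>q6

Because acceptance depends on a position counted from the end, the machine has to buffer the most recent 2 symbols. Make each state the string of the last up-to-2 symbols read; on input `x` shift the window left and append `x`. Accept when the buffered window has length 2 and begins with `y`.
A 7-state machine:
        x   y  
>  q0   q1  q2 
   q1   q3  q4 
   q2   q5  q6 
   q3   q3  q4 
   q4   q5  q6 
 * q5   q3  q4 
 * q6   q5  q6 
(> = start, * = accepting)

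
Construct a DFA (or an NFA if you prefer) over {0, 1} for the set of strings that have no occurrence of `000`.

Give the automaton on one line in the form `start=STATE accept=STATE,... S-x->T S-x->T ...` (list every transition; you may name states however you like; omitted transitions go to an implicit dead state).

start=A accept=A,B,C A-0->B A-1->A B-0->C B-1->A C-0->D C-1->A D-0->D D-1->D

Track partial matches of the forbidden pattern `000`. State D is a dead state reached once `000` has occurred; every other state accepts. A means no part of `000` is currently matched.
       0  1 
>* A   B  A 
 * B   C  A 
 * C   D  A 
   D   D  D 
(> = start, * = accepting)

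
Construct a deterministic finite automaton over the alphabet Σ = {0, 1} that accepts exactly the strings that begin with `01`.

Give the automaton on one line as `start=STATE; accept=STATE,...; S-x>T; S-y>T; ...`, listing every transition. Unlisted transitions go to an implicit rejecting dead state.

start=A; accept=C; A-0>B; A-1>D; B-0>D; B-1>C; C-0>C; C-1>C; D-0>D; D-1>D

Check the first 2 symbols one by one: A through B record how many have matched `01` so far; any wrong symbol goes to the dead state D. After all 2 match we enter the accepting sink C.
       0  1 
>  A   B  D 
   B   D  C 
 * C   C  C 
   D   D  D 
(> = start, * = accepting)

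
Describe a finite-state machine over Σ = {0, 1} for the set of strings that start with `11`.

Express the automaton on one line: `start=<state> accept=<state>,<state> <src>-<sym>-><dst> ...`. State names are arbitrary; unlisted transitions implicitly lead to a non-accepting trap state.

Check the first 2 symbols one by one: s0 through s1 record how many have matched `11` so far; any wrong symbol goes to the dead state s3. After all 2 match we enter the accepting sink s2.
4 states suffice.
        0   1  
>  s0   s3  s1 
   s1   s3  s2 
 * s2   s2  s2 
   s3   s3  s3 
(> = start, * = accepting)

start=s0 accept=s2 s0-0->s3 s0-1->s1 s1-0->s3 s1-1->s2 s2-0->s2 s2-1->s2 s3-0->s3 s3-1->s3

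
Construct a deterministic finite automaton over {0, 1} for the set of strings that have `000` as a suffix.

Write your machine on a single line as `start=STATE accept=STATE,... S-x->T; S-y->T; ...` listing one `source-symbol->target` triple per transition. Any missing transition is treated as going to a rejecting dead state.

start=q0; accept=q3; q0-0->q1; q0-1->q0; q1-0->q2; q1-1->q0; q2-0->q3; q2-1->q0; q3-0->q3; q3-1->q0

Remember how much of `000` the current input suffix matches. State q0 means no match yet; q1 means the last symbol is `0`; q2 means the last 2 symbols are `00`; q3 means the last 3 symbols are `000`. Only q3 accepts. On a mismatch, fall back to the longest proper suffix that is still a prefix of `000`.
With 4 states:
        0   1  
>  q0   q1  q0 
   q1   q2  q0 
   q2   q3  q0 
 * q3   q3  q0 
(> = start, * = accepting)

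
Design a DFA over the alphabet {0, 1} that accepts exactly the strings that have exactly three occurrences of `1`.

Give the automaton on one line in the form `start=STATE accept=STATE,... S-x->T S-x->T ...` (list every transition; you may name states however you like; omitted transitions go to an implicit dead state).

Only the number of `1`s matters, and only up to 4. Make a chain q0 → q1 → q2 → q3 → q4 advanced by each `1` (with q4 absorbing); every other symbol self-loops. The accepting set is {q3}.
With 5 states:
        0   1  
>  q0   q0  q1 
   q1   q1  q2 
   q2   q2  q3 
 * q3   q3  q4 
   q4   q4  q4 
(> = start, * = accepting)

start=q0 accept=q3 q0-0->q0 q0-1->q1 q1-0->q1 q1-1->q2 q2-0->q2 q2-1->q3 q3-0->q3 q3-1->q4 q4-0->q4 q4-1->q4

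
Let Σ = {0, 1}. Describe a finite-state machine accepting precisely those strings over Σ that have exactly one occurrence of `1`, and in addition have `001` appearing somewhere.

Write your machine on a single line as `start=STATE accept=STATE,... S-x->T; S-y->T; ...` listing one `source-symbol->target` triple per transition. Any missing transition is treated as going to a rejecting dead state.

start=q0; accept=q6; q0-0->q1; q0-1->q2; q1-0->q3; q1-1->q2; q2-0->q4; q2-1->q5; q3-0->q3; q3-1->q6; q4-0->q7; q4-1->q5; q5-0->q8; q5-1->q5; q6-0->q6; q6-1->q9; q7-0->q7; q7-1->q9; q8-0->q10; q8-1->q5; q9-0->q9; q9-1->q9; q10-0->q10; q10-1->q9

Run two small machines in parallel and take their product. One (3 states) tracks the count of `1`s, saturating at 2; the other (4 states) tracks whether and how much of `001` has been seen. Each combined state is a pair, one component from each; accept when both components accept.
11 states suffice.
          0    1  
>  q0     q1   q2 
   q1     q3   q2 
   q2     q4   q5 
   q3     q3   q6 
   q4     q7   q5 
   q5     q8   q5 
 * q6     q6   q9 
   q7     q7   q9 
   q8    q10   q5 
   q9     q9   q9 
   q10   q10   q9 
(> = start, * = accepting)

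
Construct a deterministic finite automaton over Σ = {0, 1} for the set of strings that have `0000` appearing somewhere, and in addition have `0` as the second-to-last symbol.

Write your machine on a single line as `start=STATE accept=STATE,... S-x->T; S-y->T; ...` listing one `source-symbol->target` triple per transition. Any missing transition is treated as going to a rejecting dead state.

Run two small machines in parallel and take their product. One (5 states) tracks whether and how much of `0000` has been seen; the other (7 states) tracks the last 2 symbols read. Each combined state is a pair, one component from each; accept when both components accept.
          0    1  
>  S0     S1   S2 
   S1     S3   S4 
   S2     S5   S6 
   S3     S7   S4 
   S4     S5   S6 
   S5     S3   S4 
   S6     S5   S6 
   S7     S8   S4 
 * S8     S8   S9 
 * S9    S10  S11 
   S10    S8   S9 
   S11   S10  S11 
(> = start, * = accepting)

start=S0; accept=S8,S9; S0-0->S1; S0-1->S2; S1-0->S3; S1-1->S4; S2-0->S5; S2-1->S6; S3-0->S7; S3-1->S4; S4-0->S5; S4-1->S6; S5-0->S3; S5-1->S4; S6-0->S5; S6-1->S6; S7-0->S8; S7-1->S4; S8-0->S8; S8-1->S9; S9-0->S10; S9-1->S11; S10-0->S8; S10-1->S9; S11-0->S10; S11-1->S11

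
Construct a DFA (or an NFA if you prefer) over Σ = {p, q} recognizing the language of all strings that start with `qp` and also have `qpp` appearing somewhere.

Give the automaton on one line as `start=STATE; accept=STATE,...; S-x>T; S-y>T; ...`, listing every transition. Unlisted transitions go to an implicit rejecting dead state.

start=A; accept=E; A-p>B; A-q>C; B-p>B; B-q>B; C-p>D; C-q>B; D-p>E; D-q>F; E-p>E; E-q>E; F-p>D; F-q>F

Run two small machines in parallel and take their product. The first has 4 states tracking whether the input so far still matches the prefix `qp`; the second has 4 states tracking whether and how much of `qpp` has been seen. A product state is a pair (one from each), accepting exactly when both do. After merging equivalent states the machine shrinks.
A 6-state machine:
       p  q 
>  A   B  C 
   B   B  B 
   C   D  B 
   D   E  F 
 * E   E  E 
   F   D  F 
(> = start, * = accepting)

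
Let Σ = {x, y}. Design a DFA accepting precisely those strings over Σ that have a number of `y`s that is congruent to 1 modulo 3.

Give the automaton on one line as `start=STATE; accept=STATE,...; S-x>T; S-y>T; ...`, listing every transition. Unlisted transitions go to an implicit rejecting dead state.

start=S0; accept=S1; S0-x>S0; S0-y>S1; S1-x>S1; S1-y>S2; S2-x>S2; S2-y>S0

The only thing that matters is how many `y`s have appeared, reduced mod 3. Use one state per residue: S0 for 0, …, S2 for 2. Reading `y` moves to the next residue; anything else stays put. S1 is accepting.
        x   y  
>  S0   S0  S1 
 * S1   S1  S2 
   S2   S2  S0 
(> = start, * = accepting)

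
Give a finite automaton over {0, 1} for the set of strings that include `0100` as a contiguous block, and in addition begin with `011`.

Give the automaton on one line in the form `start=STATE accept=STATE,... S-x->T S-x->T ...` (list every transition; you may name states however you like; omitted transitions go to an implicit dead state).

start=A accept=I A-0->B A-1->C B-0->C B-1->D C-0->C C-1->C D-0->C D-1->E E-0->F E-1->E F-0->F F-1->G G-0->H G-1->E H-0->I H-1->G I-0->I I-1->I

Handle the two conditions separately and then intersect. The first has 5 states tracking whether and how much of `0100` has been seen; the second has 5 states tracking whether the input so far still matches the prefix `011`. A product state is a pair (one from each), accepting exactly when both do. Equivalent product states are then merged.
A 9-state machine:
       0  1 
>  A   B  C 
   B   C  D 
   C   C  C 
   D   C  E 
   E   F  E 
   F   F  G 
   G   H  E 
   H   I  G 
 * I   I  I 
(> = start, * = accepting)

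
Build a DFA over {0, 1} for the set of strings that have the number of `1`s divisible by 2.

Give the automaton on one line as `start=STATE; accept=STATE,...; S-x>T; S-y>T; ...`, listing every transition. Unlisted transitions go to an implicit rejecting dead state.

start=S0; accept=S0; S0-0>S0; S0-1>S1; S1-0>S1; S1-1>S0

The only thing that matters is how many `1`s have appeared, reduced mod 2. Use one state per residue: S0 for 0, …, S1 for 1. Reading `1` moves to the next residue; anything else stays put. S0 is accepting.
2 states suffice.
        0   1  
>* S0   S0  S1 
   S1   S1  S0 
(> = start, * = accepting)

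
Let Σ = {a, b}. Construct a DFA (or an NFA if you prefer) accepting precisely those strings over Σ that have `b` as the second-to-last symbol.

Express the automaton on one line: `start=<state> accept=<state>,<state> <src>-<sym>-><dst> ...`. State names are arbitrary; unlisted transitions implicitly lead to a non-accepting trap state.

start=q0 accept=q5,q6 q0-a->q1 q0-b->q2 q1-a->q3 q1-b->q4 q2-a->q5 q2-b->q6 q3-a->q3 q3-b->q4 q4-a->q5 q4-b->q6 q5-a->q3 q5-b->q4 q6-a->q5 q6-b->q6

A DFA must remember the last 2 symbols (since which symbol is second-to-last isn't known until the input ends). Use one state per possible window of the last ≤2 symbols; accept from those whose window starts with `b`.
A 7-state machine:
        a   b  
>  q0   q1  q2 
   q1   q3  q4 
   q2   q5  q6 
   q3   q3  q4 
   q4   q5  q6 
 * q5   q3  q4 
 * q6   q5  q6 
(> = start, * = accepting)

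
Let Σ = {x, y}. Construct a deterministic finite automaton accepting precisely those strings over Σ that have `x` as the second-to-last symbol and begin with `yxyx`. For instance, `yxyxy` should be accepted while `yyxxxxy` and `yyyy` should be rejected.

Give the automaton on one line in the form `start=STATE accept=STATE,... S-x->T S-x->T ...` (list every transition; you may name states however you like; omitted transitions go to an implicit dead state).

start=s0 accept=s10,s11 s0-x->s1 s0-y->s2 s1-x->s3 s1-y->s4 s2-x->s5 s2-y->s6 s3-x->s3 s3-y->s4 s4-x->s7 s4-y->s6 s5-x->s3 s5-y->s8 s6-x->s7 s6-y->s6 s7-x->s3 s7-y->s4 s8-x->s9 s8-y->s6 s9-x->s10 s9-y->s11 s10-x->s10 s10-y->s11 s11-x->s9 s11-y->s12 s12-x->s9 s12-y->s12

Run two small machines in parallel and take their product. The first has 7 states tracking the last 2 symbols read; the second has 6 states tracking whether the input so far still matches the prefix `yxyx`. A product state is a pair (one from each), accepting exactly when both do.
A 13-state machine:
          x    y  
>  s0     s1   s2 
   s1     s3   s4 
   s2     s5   s6 
   s3     s3   s4 
   s4     s7   s6 
   s5     s3   s8 
   s6     s7   s6 
   s7     s3   s4 
   s8     s9   s6 
   s9    s10  s11 
 * s10   s10  s11 
 * s11    s9  s12 
   s12    s9  s12 
(> = start, * = accepting)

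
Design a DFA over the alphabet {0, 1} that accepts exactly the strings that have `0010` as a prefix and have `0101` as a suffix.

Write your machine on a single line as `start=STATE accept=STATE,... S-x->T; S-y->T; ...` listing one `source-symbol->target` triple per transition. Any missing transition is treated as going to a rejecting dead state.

start=A; accept=H; A-0->B; A-1->C; B-0->D; B-1->C; C-0->C; C-1->C; D-0->C; D-1->E; E-0->F; E-1->C; F-0->G; F-1->H; G-0->G; G-1->I; H-0->F; H-1->J; I-0->F; I-1->J; J-0->G; J-1->J

Build one automaton per condition and run them in lockstep. One (6 states) tracks whether the input so far still matches the prefix `0010`; the other (5 states) tracks how much of the suffix `0101` has currently been matched. Each combined state is a pair, one component from each; accept when both components accept. Minimizing collapses redundant product states.
10 states suffice.
       0  1 
>  A   B  C 
   B   D  C 
   C   C  C 
   D   C  E 
   E   F  C 
   F   G  H 
   G   G  I 
 * H   F  J 
   I   F  J 
   J   G  J 
(> = start, * = accepting)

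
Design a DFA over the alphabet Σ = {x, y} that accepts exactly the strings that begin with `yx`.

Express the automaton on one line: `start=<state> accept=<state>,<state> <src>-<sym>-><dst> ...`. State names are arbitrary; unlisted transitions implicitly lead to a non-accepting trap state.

Check the first 2 symbols one by one: q0 through q1 record how many have matched `yx` so far; any wrong symbol goes to the dead state q3. After all 2 match we enter the accepting sink q2.
With 4 states:
        x   y  
>  q0   q3  q1 
   q1   q2  q3 
 * q2   q2  q2 
   q3   q3  q3 
(> = start, * = accepting)

start=q0 accept=q2 q0-x->q3 q0-y->q1 q1-x->q2 q1-y->q3 q2-x->q2 q2-y->q2 q3-x->q3 q3-y->q3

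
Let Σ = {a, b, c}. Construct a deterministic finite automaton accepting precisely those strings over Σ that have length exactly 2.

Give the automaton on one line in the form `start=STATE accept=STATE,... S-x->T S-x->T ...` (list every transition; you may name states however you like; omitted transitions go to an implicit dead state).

Count input length up to 3: every symbol moves from S0 toward S3, which means 'more than 2' and absorbs. Accept from {S2}.
A 4-state machine:
        a   b   c  
>  S0   S1  S1  S1 
   S1   S2  S2  S2 
 * S2   S3  S3  S3 
   S3   S3  S3  S3 
(> = start, * = accepting)

start=S0 accept=S2 S0-a->S1 S0-b->S1 S0-c->S1 S1-a->S2 S1-b->S2 S1-c->S2 S2-a->S3 S2-b->S3 S2-c->S3 S3-a->S3 S3-b->S3 S3-c->S3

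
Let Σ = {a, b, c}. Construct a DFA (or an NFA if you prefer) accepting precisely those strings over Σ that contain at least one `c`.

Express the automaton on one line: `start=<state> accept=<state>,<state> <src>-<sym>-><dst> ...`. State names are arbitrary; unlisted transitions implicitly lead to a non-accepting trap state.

Count `c`s, saturating at 2: state s0 means no `c` yet, s1 means one `c` seen, s2 means more than one. Each `c` increments (capped at s2); other symbols loop. Accept from {s1, s2}.
A 3-state machine:
        a   b   c  
>  s0   s0  s0  s1 
 * s1   s1  s1  s2 
 * s2   s2  s2  s2 
(> = start, * = accepting)

start=s0 accept=s1,s2 s0-a->s0 s0-b->s0 s0-c->s1 s1-a->s1 s1-b->s1 s1-c->s2 s2-a->s2 s2-b->s2 s2-c->s2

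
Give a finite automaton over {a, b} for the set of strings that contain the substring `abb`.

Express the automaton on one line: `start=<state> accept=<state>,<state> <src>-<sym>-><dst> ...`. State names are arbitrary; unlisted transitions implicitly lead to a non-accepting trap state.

States q0..q2 record the length of the longest prefix of `abb` that matches the current input suffix. Reaching q3 means `abb` has been seen, and we stay there forever. Accept from q3.
With 4 states:
        a   b  
>  q0   q1  q0 
   q1   q1  q2 
   q2   q1  q3 
 * q3   q3  q3 
(> = start, * = accepting)

start=q0 accept=q3 q0-a->q1 q0-b->q0 q1-a->q1 q1-b->q2 q2-a->q1 q2-b->q3 q3-a->q3 q3-b->q3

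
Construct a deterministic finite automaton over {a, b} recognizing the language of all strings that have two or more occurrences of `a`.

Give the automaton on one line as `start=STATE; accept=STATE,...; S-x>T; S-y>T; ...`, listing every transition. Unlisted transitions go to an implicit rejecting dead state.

start=q0; accept=q2,q3; q0-a>q1; q0-b>q0; q1-a>q2; q1-b>q1; q2-a>q3; q2-b>q2; q3-a>q3; q3-b>q3

Only the number of `a`s matters, and only up to 3. Make a chain q0 → q1 → q2 → q3 advanced by each `a` (with q3 absorbing); every other symbol self-loops. The accepting set is {q2, q3}.
4 states suffice.
        a   b  
>  q0   q1  q0 
   q1   q2  q1 
 * q2   q3  q2 
 * q3   q3  q3 
(> = start, * = accepting)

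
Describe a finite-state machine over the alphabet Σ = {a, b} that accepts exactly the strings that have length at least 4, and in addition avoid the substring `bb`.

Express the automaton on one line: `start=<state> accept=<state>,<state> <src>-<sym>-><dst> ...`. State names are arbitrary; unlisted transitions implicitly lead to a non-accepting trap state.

Handle the two conditions separately and then intersect. The first has 6 states tracking the input length, saturating at 5; the second has 3 states tracking partial matches of the forbidden pattern `bb`. A product state is a pair (one from each), accepting exactly when both do.
A 15-state machine:
          a    b  
>  q0     q1   q2 
   q1     q3   q4 
   q2     q3   q5 
   q3     q6   q7 
   q4     q6   q8 
   q5     q8   q8 
   q6     q9  q10 
   q7     q9  q11 
   q8    q11  q11 
 * q9    q12  q13 
 * q10   q12  q14 
   q11   q14  q14 
 * q12   q12  q13 
 * q13   q12  q14 
   q14   q14  q14 
(> = start, * = accepting)

start=q0 accept=q9,q10,q12,q13 q0-a->q1 q0-b->q2 q1-a->q3 q1-b->q4 q2-a->q3 q2-b->q5 q3-a->q6 q3-b->q7 q4-a->q6 q4-b->q8 q5-a->q8 q5-b->q8 q6-a->q9 q6-b->q10 q7-a->q9 q7-b->q11 q8-a->q11 q8-b->q11 q9-a->q12 q9-b->q13 q10-a->q12 q10-b->q14 q11-a->q14 q11-b->q14 q12-a->q12 q12-b->q13 q13-a->q12 q13-b->q14 q14-a->q14 q14-b->q14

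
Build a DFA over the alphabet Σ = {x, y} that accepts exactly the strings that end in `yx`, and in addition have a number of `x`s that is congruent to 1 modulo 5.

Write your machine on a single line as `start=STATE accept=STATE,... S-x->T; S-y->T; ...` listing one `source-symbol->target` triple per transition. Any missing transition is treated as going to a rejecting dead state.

start=q0; accept=q4; q0-x->q1; q0-y->q2; q1-x->q3; q1-y->q1; q2-x->q4; q2-y->q2; q3-x->q5; q3-y->q3; q4-x->q3; q4-y->q1; q5-x->q6; q5-y->q5; q6-x->q0; q6-y->q6

Handle the two conditions separately and then intersect. One (3 states) tracks how much of the suffix `yx` has currently been matched; the other (5 states) tracks the count of `x`s modulo 5. Each combined state is a pair, one component from each; accept when both components accept. After merging equivalent states the machine shrinks.
With 7 states:
        x   y  
>  q0   q1  q2 
   q1   q3  q1 
   q2   q4  q2 
   q3   q5  q3 
 * q4   q3  q1 
   q5   q6  q5 
   q6   q0  q6 
(> = start, * = accepting)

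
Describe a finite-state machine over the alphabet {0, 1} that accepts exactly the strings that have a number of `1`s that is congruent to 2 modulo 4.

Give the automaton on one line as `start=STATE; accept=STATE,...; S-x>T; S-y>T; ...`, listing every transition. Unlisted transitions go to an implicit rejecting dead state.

start=s0; accept=s2; s0-0>s0; s0-1>s1; s1-0>s1; s1-1>s2; s2-0>s2; s2-1>s3; s3-0>s3; s3-1>s0

Keep the running count of `1`s modulo 4: each `1` advances along the cycle s0 → s1 → s2 → s3 → s0 while other symbols loop. Accept at s2.
With 4 states:
        0   1  
>  s0   s0  s1 
   s1   s1  s2 
 * s2   s2  s3 
   s3   s3  s0 
(> = start, * = accepting)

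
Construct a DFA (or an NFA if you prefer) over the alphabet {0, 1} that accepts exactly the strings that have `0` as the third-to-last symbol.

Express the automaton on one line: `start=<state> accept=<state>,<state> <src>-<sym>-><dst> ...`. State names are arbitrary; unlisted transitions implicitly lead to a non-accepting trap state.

Because acceptance depends on a position counted from the end, the machine has to buffer the most recent 3 symbols. Make each state the string of the last up-to-3 symbols read; on input `x` shift the window left and append `x`. Accept when the buffered window has length 3 and begins with `0`.
With 15 states:
          0    1  
>  S0     S1   S2 
   S1     S3   S4 
   S2     S5   S6 
   S3     S7   S8 
   S4     S9  S10 
   S5    S11  S12 
   S6    S13  S14 
 * S7     S7   S8 
 * S8     S9  S10 
 * S9    S11  S12 
 * S10   S13  S14 
   S11    S7   S8 
   S12    S9  S10 
   S13   S11  S12 
   S14   S13  S14 
(> = start, * = accepting)

start=S0 accept=S7,S8,S9,S10 S0-0->S1 S0-1->S2 S1-0->S3 S1-1->S4 S2-0->S5 S2-1->S6 S3-0->S7 S3-1->S8 S4-0->S9 S4-1->S10 S5-0->S11 S5-1->S12 S6-0->S13 S6-1->S14 S7-0->S7 S7-1->S8 S8-0->S9 S8-1->S10 S9-0->S11 S9-1->S12 S10-0->S13 S10-1->S14 S11-0->S7 S11-1->S8 S12-0->S9 S12-1->S10 S13-0->S11 S13-1->S12 S14-0->S13 S14-1->S14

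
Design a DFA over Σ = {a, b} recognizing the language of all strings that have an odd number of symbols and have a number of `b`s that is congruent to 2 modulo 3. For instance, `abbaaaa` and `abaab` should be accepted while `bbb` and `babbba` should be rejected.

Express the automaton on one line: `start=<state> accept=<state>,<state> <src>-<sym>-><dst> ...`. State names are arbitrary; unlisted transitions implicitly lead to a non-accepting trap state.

start=s0 accept=s5 s0-a->s1 s0-b->s2 s1-a->s0 s1-b->s3 s2-a->s3 s2-b->s4 s3-a->s2 s3-b->s5 s4-a->s5 s4-b->s1 s5-a->s4 s5-b->s0

Build one automaton per condition and run them in lockstep. The first has 2 states tracking the input length modulo 2; the second has 3 states tracking the count of `b`s modulo 3. A product state is a pair (one from each), accepting exactly when both do.
        a   b  
>  s0   s1  s2 
   s1   s0  s3 
   s2   s3  s4 
   s3   s2  s5 
   s4   s5  s1 
 * s5   s4  s0 
(> = start, * = accepting)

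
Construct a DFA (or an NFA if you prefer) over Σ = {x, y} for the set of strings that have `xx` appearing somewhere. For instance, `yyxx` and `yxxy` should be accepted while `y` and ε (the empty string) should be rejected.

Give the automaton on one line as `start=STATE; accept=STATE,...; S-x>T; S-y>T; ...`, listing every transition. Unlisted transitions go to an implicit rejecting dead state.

Track how much of `xx` has been matched so far: state q0 is no progress, q2 is the absorbing accept state reached once `xx` has occurred. Intermediate states record partial matches; on a mismatch, fall back to the longest reusable overlap.
3 states suffice.
        x   y  
>  q0   q1  q0 
   q1   q2  q0 
 * q2   q2  q2 
(> = start, * = accepting)

start=q0; accept=q2; q0-x>q1; q0-y>q0; q1-x>q2; q1-y>q0; q2-x>q2; q2-y>q2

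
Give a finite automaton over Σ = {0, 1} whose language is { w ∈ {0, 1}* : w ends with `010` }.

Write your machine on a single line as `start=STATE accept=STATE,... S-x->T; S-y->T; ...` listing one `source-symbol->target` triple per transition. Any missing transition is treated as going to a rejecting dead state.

Let each state record the length of the longest suffix of the input read so far that is also a prefix of `010`. s1 means the last symbol is `0`; s2 means the last 2 symbols are `01`; s3 means the last 3 symbols are `010`. Accept only at s3, where the string currently ends in `010`.
With 4 states:
        0   1  
>  s0   s1  s0 
   s1   s1  s2 
   s2   s3  s0 
 * s3   s1  s2 
(> = start, * = accepting)

start=s0; accept=s3; s0-0->s1; s0-1->s0; s1-0->s1; s1-1->s2; s2-0->s3; s2-1->s0; s3-0->s1; s3-1->s2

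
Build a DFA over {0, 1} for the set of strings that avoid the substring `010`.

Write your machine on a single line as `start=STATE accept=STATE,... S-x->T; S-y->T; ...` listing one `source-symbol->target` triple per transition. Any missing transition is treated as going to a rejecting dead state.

This is the complement of 'contains `010`'. Use the same substring-matching states — s0 through s3 holding how much of `010` has just been matched — but flip the accepting set: everything except the trap s3 accepts.
With 4 states:
        0   1  
>* s0   s1  s0 
 * s1   s1  s2 
 * s2   s3  s0 
   s3   s3  s3 
(> = start, * = accepting)

start=s0; accept=s0,s1,s2; s0-0->s1; s0-1->s0; s1-0->s1; s1-1->s2; s2-0->s3; s2-1->s0; s3-0->s3; s3-1->s3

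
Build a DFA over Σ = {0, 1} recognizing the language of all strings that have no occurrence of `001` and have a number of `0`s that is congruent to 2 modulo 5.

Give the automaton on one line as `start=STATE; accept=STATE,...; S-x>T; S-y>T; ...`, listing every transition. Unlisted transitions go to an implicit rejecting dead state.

start=S0; accept=S2,S6,S8; S0-0>S1; S0-1>S0; S1-0>S2; S1-1>S3; S2-0>S4; S2-1>S5; S3-0>S6; S3-1>S3; S4-0>S7; S4-1>S5; S5-0>S5; S5-1>S5; S6-0>S4; S6-1>S8; S7-0>S9; S7-1>S5; S8-0>S10; S8-1>S8; S9-0>S11; S9-1>S5; S10-0>S7; S10-1>S12; S11-0>S2; S11-1>S5; S12-0>S13; S12-1>S12; S13-0>S9; S13-1>S14; S14-0>S15; S14-1>S14; S15-0>S11; S15-1>S0

Handle the two conditions separately and then intersect. The first has 4 states tracking partial matches of the forbidden pattern `001`; the second has 5 states tracking the count of `0`s modulo 5. A product state is a pair (one from each), accepting exactly when both do. Minimizing collapses redundant product states.
          0    1  
>  S0     S1   S0 
   S1     S2   S3 
 * S2     S4   S5 
   S3     S6   S3 
   S4     S7   S5 
   S5     S5   S5 
 * S6     S4   S8 
   S7     S9   S5 
 * S8    S10   S8 
   S9    S11   S5 
   S10    S7  S12 
   S11    S2   S5 
   S12   S13  S12 
   S13    S9  S14 
   S14   S15  S14 
   S15   S11   S0 
(> = start, * = accepting)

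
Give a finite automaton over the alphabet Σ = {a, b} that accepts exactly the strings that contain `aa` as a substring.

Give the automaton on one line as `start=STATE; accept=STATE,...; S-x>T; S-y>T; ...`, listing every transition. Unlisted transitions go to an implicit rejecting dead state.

start=s0; accept=s2; s0-a>s1; s0-b>s0; s1-a>s2; s1-b>s0; s2-a>s2; s2-b>s2

Track how much of `aa` has been matched so far: state s0 is no progress, s2 is the absorbing accept state reached once `aa` has occurred. Intermediate states record partial matches; on a mismatch, fall back to the longest reusable overlap.
3 states suffice.
        a   b  
>  s0   s1  s0 
   s1   s2  s0 
 * s2   s2  s2 
(> = start, * = accepting)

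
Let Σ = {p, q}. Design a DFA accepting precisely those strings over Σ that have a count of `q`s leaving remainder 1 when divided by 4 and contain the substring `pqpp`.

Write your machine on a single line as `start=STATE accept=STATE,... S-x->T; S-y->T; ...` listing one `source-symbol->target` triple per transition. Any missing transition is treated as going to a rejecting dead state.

Run two small machines in parallel and take their product. One (4 states) tracks the count of `q`s modulo 4; the other (5 states) tracks whether and how much of `pqpp` has been seen. Each combined state is a pair, one component from each; accept when both components accept.
A 20-state machine:
          p    q  
>  S0     S1   S2 
   S1     S1   S3 
   S2     S4   S5 
   S3     S6   S5 
   S4     S4   S7 
   S5     S8   S9 
   S6    S10   S7 
   S7    S11   S9 
   S8     S8  S12 
   S9    S13   S0 
 * S10   S10  S14 
   S11   S14  S12 
   S12   S15   S0 
   S13   S13  S16 
   S14   S14  S17 
   S15   S17  S16 
   S16   S18   S2 
   S17   S17  S19 
   S18   S19   S3 
   S19   S19  S10 
(> = start, * = accepting)

start=S0; accept=S10; S0-p->S1; S0-q->S2; S1-p->S1; S1-q->S3; S2-p->S4; S2-q->S5; S3-p->S6; S3-q->S5; S4-p->S4; S4-q->S7; S5-p->S8; S5-q->S9; S6-p->S10; S6-q->S7; S7-p->S11; S7-q->S9; S8-p->S8; S8-q->S12; S9-p->S13; S9-q->S0; S10-p->S10; S10-q->S14; S11-p->S14; S11-q->S12; S12-p->S15; S12-q->S0; S13-p->S13; S13-q->S16; S14-p->S14; S14-q->S17; S15-p->S17; S15-q->S16; S16-p->S18; S16-q->S2; S17-p->S17; S17-q->S19; S18-p->S19; S18-q->S3; S19-p->S19; S19-q->S10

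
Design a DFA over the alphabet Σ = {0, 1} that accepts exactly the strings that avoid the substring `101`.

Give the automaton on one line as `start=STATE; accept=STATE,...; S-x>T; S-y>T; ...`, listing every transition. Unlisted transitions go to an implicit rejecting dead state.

start=q0; accept=q0,q1,q2; q0-0>q0; q0-1>q1; q1-0>q2; q1-1>q1; q2-0>q0; q2-1>q3; q3-0>q3; q3-1>q3

Track partial matches of the forbidden pattern `101`. State q3 is a dead state reached once `101` has occurred; every other state accepts. q0 means no part of `101` is currently matched.
4 states suffice.
        0   1  
>* q0   q0  q1 
 * q1   q2  q1 
 * q2   q0  q3 
   q3   q3  q3 
(> = start, * = accepting)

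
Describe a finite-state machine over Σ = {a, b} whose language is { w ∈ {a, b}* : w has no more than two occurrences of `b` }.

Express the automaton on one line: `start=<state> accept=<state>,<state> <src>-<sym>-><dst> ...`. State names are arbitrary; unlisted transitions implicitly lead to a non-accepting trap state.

Count `b`s, saturating at 3: states q0 through q2 mean 0 through 2 `b`s seen; q3 means more than 2. Each `b` increments (capped at q3); other symbols loop. Accept from {q0, q1, q2}.
4 states suffice.
        a   b  
>* q0   q0  q1 
 * q1   q1  q2 
 * q2   q2  q3 
   q3   q3  q3 
(> = start, * = accepting)

start=q0 accept=q0,q1,q2 q0-a->q0 q0-b->q1 q1-a->q1 q1-b->q2 q2-a->q2 q2-b->q3 q3-a->q3 q3-b->q3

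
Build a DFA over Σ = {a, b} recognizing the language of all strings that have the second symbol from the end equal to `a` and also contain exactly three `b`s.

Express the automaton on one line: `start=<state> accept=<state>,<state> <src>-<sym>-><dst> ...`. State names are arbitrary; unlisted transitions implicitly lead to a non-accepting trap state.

start=S0 accept=S12,S15 S0-a->S1 S0-b->S2 S1-a->S3 S1-b->S4 S2-a->S5 S2-b->S6 S3-a->S3 S3-b->S4 S4-a->S5 S4-b->S6 S5-a->S7 S5-b->S8 S6-a->S9 S6-b->S10 S7-a->S7 S7-b->S8 S8-a->S9 S8-b->S10 S9-a->S11 S9-b->S12 S10-a->S13 S10-b->S14 S11-a->S11 S11-b->S12 S12-a->S13 S12-b->S14 S13-a->S15 S13-b->S16 S14-a->S17 S14-b->S14 S15-a->S15 S15-b->S16 S16-a->S17 S16-b->S14 S17-a->S18 S17-b->S16 S18-a->S18 S18-b->S16

Build one automaton per condition and run them in lockstep. One (7 states) tracks the last 2 symbols read; the other (5 states) tracks the count of `b`s, saturating at 4. Each combined state is a pair, one component from each; accept when both components accept.
          a    b  
>  S0     S1   S2 
   S1     S3   S4 
   S2     S5   S6 
   S3     S3   S4 
   S4     S5   S6 
   S5     S7   S8 
   S6     S9  S10 
   S7     S7   S8 
   S8     S9  S10 
   S9    S11  S12 
   S10   S13  S14 
   S11   S11  S12 
 * S12   S13  S14 
   S13   S15  S16 
   S14   S17  S14 
 * S15   S15  S16 
   S16   S17  S14 
   S17   S18  S16 
   S18   S18  S16 
(> = start, * = accepting)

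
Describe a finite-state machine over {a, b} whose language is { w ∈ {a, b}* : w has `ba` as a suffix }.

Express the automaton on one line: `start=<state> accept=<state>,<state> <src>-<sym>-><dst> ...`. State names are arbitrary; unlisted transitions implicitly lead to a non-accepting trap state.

Remember how much of `ba` the current input suffix matches. State q0 means no match yet; q1 means the last symbol is `b`; q2 means the last 2 symbols are `ba`. Only q2 accepts. On a mismatch, fall back to the longest proper suffix that is still a prefix of `ba`.
A 3-state machine:
        a   b  
>  q0   q0  q1 
   q1   q2  q1 
 * q2   q0  q1 
(> = start, * = accepting)

start=q0 accept=q2 q0-a->q0 q0-b->q1 q1-a->q2 q1-b->q1 q2-a->q0 q2-b->q1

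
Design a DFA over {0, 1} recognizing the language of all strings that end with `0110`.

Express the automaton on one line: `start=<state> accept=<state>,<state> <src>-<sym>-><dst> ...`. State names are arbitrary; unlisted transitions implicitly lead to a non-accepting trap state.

start=q0 accept=q4 q0-0->q1 q0-1->q0 q1-0->q1 q1-1->q2 q2-0->q1 q2-1->q3 q3-0->q4 q3-1->q0 q4-0->q1 q4-1->q2

Let each state record the length of the longest suffix of the input read so far that is also a prefix of `0110`. q1 means the last symbol is `0`; q2 means the last 2 symbols are `01`; q3 means the last 3 symbols are `011`; q4 means the last 4 symbols are `0110`. Accept only at q4, where the string currently ends in `0110`.
A 5-state machine:
        0   1  
>  q0   q1  q0 
   q1   q1  q2 
   q2   q1  q3 
   q3   q4  q0 
 * q4   q1  q2 
(> = start, * = accepting)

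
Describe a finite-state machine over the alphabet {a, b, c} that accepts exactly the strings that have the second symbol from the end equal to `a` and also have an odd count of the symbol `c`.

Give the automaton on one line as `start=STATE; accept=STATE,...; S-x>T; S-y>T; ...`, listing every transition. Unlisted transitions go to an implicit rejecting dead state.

start=q0; accept=q3,q5; q0-a>q1; q0-b>q0; q0-c>q2; q1-a>q1; q1-b>q0; q1-c>q3; q2-a>q4; q2-b>q2; q2-c>q0; q3-a>q4; q3-b>q2; q3-c>q0; q4-a>q5; q4-b>q3; q4-c>q0; q5-a>q5; q5-b>q3; q5-c>q0

Run two small machines in parallel and take their product. The first has 13 states tracking the last 2 symbols read; the second has 2 states tracking the count of `c`s modulo 2. A product state is a pair (one from each), accepting exactly when both do. Equivalent product states are then merged.
        a   b   c  
>  q0   q1  q0  q2 
   q1   q1  q0  q3 
   q2   q4  q2  q0 
 * q3   q4  q2  q0 
   q4   q5  q3  q0 
 * q5   q5  q3  q0 
(> = start, * = accepting)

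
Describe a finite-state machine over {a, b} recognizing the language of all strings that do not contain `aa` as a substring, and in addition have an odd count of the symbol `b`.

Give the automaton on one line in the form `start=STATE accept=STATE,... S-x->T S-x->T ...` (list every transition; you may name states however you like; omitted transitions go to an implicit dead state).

start=q0 accept=q2,q4 q0-a->q1 q0-b->q2 q1-a->q3 q1-b->q2 q2-a->q4 q2-b->q0 q3-a->q3 q3-b->q3 q4-a->q3 q4-b->q0

Build one automaton per condition and run them in lockstep. The first has 3 states tracking partial matches of the forbidden pattern `aa`; the second has 2 states tracking the count of `b`s modulo 2. A product state is a pair (one from each), accepting exactly when both do. Minimizing collapses redundant product states.
5 states suffice.
        a   b  
>  q0   q1  q2 
   q1   q3  q2 
 * q2   q4  q0 
   q3   q3  q3 
 * q4   q3  q0 
(> = start, * = accepting)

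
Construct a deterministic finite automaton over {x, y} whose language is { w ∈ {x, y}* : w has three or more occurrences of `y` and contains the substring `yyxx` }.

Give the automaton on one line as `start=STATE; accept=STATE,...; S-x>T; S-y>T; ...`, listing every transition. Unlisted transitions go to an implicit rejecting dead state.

Handle the two conditions separately and then intersect. One (5 states) tracks the count of `y`s, saturating at 4; the other (5 states) tracks whether and how much of `yyxx` has been seen. Each combined state is a pair, one component from each; accept when both components accept.
An 18-state machine:
          x    y  
>  q0     q0   q1 
   q1     q2   q3 
   q2     q2   q4 
   q3     q5   q6 
   q4     q7   q6 
   q5     q8   q9 
   q6    q10  q11 
   q7     q7   q9 
   q8     q8  q12 
   q9    q13  q11 
   q10   q12  q14 
   q11   q15  q11 
 * q12   q12  q16 
   q13   q13  q14 
   q14   q17  q11 
   q15   q16  q14 
 * q16   q16  q16 
   q17   q17  q14 
(> = start, * = accepting)

start=q0; accept=q12,q16; q0-x>q0; q0-y>q1; q1-x>q2; q1-y>q3; q2-x>q2; q2-y>q4; q3-x>q5; q3-y>q6; q4-x>q7; q4-y>q6; q5-x>q8; q5-y>q9; q6-x>q10; q6-y>q11; q7-x>q7; q7-y>q9; q8-x>q8; q8-y>q12; q9-x>q13; q9-y>q11; q10-x>q12; q10-y>q14; q11-x>q15; q11-y>q11; q12-x>q12; q12-y>q16; q13-x>q13; q13-y>q14; q14-x>q17; q14-y>q11; q15-x>q16; q15-y>q14; q16-x>q16; q16-y>q16; q17-x>q17; q17-y>q14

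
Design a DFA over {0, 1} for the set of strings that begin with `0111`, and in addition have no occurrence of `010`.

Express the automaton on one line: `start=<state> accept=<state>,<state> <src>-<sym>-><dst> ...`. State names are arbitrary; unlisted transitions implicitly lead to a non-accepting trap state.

Build one automaton per condition and run them in lockstep. The first has 6 states tracking whether the input so far still matches the prefix `0111`; the second has 4 states tracking partial matches of the forbidden pattern `010`. A product state is a pair (one from each), accepting exactly when both do.
A 12-state machine:
          0    1  
>  q0     q1   q2 
   q1     q3   q4 
   q2     q3   q2 
   q3     q3   q5 
   q4     q6   q7 
   q5     q6   q2 
   q6     q6   q6 
   q7     q3   q8 
 * q8     q9   q8 
 * q9     q9  q10 
 * q10   q11   q8 
   q11   q11  q11 
(> = start, * = accepting)

start=q0 accept=q8,q9,q10 q0-0->q1 q0-1->q2 q1-0->q3 q1-1->q4 q2-0->q3 q2-1->q2 q3-0->q3 q3-1->q5 q4-0->q6 q4-1->q7 q5-0->q6 q5-1->q2 q6-0->q6 q6-1->q6 q7-0->q3 q7-1->q8 q8-0->q9 q8-1->q8 q9-0->q9 q9-1->q10 q10-0->q11 q10-1->q8 q11-0->q11 q11-1->q11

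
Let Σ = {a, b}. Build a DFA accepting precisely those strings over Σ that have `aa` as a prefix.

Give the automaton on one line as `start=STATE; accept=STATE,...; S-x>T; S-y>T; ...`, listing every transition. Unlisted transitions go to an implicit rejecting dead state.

Check the first 2 symbols one by one: s0 through s1 record how many have matched `aa` so far; any wrong symbol goes to the dead state s3. After all 2 match we enter the accepting sink s2.
        a   b  
>  s0   s1  s3 
   s1   s2  s3 
 * s2   s2  s2 
   s3   s3  s3 
(> = start, * = accepting)

start=s0; accept=s2; s0-a>s1; s0-b>s3; s1-a>s2; s1-b>s3; s2-a>s2; s2-b>s2; s3-a>s3; s3-b>s3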